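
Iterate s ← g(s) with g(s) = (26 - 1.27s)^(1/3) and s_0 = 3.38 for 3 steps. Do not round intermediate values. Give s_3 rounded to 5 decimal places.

s_1 = g(3.380000) = 2.789561
s_2 = g(2.789561) = 2.821319
s_3 = g(2.821319) = 2.819629

2.81963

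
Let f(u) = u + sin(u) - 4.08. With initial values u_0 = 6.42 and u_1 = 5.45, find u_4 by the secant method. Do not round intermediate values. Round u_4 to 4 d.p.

f(u_0) = 2.476388, f(u_1) = 0.629923
u_2 = 5.450000 - (0.629923)·(5.450000 - 6.420000)/(0.629923 - (2.476388)) = 5.119084; f(u_2) = 0.120651
u_3 = 5.119084 - (0.120651)·(5.119084 - 5.450000)/(0.120651 - (0.629923)) = 5.040687; f(u_3) = 0.014095
u_4 = 5.040687 - (0.014095)·(5.040687 - 5.119084)/(0.014095 - (0.120651)) = 5.030317; f(u_4) = 0.000432

5.0303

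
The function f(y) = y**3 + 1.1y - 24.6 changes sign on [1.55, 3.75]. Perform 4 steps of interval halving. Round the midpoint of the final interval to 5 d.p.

2.71875

f(1.550000) = -19.171125, f(3.750000) = 32.259375 (opposite signs)
step 1: m = 2.650000, f(m) = -3.075375 < 0 → root in [2.650000, 3.750000]
step 2: m = 3.200000, f(m) = 11.688000 > 0 → root in [2.650000, 3.200000]
step 3: m = 2.925000, f(m) = 3.642703 > 0 → root in [2.650000, 2.925000]
step 4: m = 2.787500, f(m) = 0.125561 > 0 → root in [2.650000, 2.787500]
Midpoint of [2.650000, 2.787500] = 2.718750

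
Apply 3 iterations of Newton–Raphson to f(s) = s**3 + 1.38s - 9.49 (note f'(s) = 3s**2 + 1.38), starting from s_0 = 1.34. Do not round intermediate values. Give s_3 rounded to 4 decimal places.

1.9009

s_0 = 1.340000: f = -5.234696, f' = 6.766800 → s_1 = 1.340000 - (-5.234696)/(6.766800) = 2.113585
s_1 = 2.113585: f = 2.868644, f' = 14.781727 → s_2 = 2.113585 - (2.868644)/(14.781727) = 1.919518
s_2 = 1.919518: f = 0.231496, f' = 12.433651 → s_3 = 1.919518 - (0.231496)/(12.433651) = 1.900900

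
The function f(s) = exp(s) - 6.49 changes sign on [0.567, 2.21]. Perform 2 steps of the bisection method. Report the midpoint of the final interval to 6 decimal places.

2.004625

f(0.567000) = -4.727030, f(2.210000) = 2.625716 (opposite signs)
step 1: m = 1.388500, f(m) = -2.481168 < 0 → root in [1.388500, 2.210000]
step 2: m = 1.799250, f(m) = -0.444888 < 0 → root in [1.799250, 2.210000]
Midpoint of [1.799250, 2.210000] = 2.004625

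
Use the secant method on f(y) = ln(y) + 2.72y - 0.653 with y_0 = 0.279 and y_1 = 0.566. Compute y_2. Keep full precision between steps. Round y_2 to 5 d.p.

0.50479

Secant update: y_(k+1) = y_k − f(y_k)·(y_k − y_(k-1))/(f(y_k) − f(y_(k-1))).
f(y_0) = -1.170663, f(y_1) = 0.317359
y_2 = 0.566000 - (0.317359)·(0.566000 - 0.279000)/(0.317359 - (-1.170663)) = 0.504790; f(y_2) = 0.036416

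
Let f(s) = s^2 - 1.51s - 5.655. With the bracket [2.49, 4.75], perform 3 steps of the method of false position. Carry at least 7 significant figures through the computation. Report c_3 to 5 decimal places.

f(2.490000) = -3.214800, f(4.750000) = 9.735000
step 1: c = 3.051047, f(c) = -0.953193 < 0 → new bracket [3.051047, 4.750000]
step 2: c = 3.202563, f(c) = -0.234461 < 0 → new bracket [3.202563, 4.750000]
step 3: c = 3.238955, f(c) = -0.054991 < 0 → new bracket [3.238955, 4.750000]

3.23896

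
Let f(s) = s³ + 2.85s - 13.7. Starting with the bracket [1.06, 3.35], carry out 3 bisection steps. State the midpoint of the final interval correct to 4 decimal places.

2.0619

f(1.060000) = -9.487984, f(3.350000) = 33.442875 (opposite signs)
step 1: m = 2.205000, f(m) = 3.305015 > 0 → root in [1.060000, 2.205000]
step 2: m = 1.632500, f(m) = -4.696671 < 0 → root in [1.632500, 2.205000]
step 3: m = 1.918750, f(m) = -1.167490 < 0 → root in [1.918750, 2.205000]
Midpoint of [1.918750, 2.205000] = 2.061875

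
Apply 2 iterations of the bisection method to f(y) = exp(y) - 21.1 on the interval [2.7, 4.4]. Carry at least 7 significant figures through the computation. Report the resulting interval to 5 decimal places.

f(2.700000) = -6.220268, f(4.400000) = 60.350869 (opposite signs)
step 1: m = 3.550000, f(m) = 13.713317 > 0 → root in [2.700000, 3.550000]
step 2: m = 3.125000, f(m) = 1.659895 > 0 → root in [2.700000, 3.125000]

[2.70000, 3.12500]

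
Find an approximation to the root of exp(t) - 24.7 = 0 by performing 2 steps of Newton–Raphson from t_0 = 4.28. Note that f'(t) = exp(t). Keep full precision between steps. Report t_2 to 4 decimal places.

t_0 = 4.280000: f = 47.540440, f' = 72.240440 → t_1 = 4.280000 - (47.540440)/(72.240440) = 3.621914
t_1 = 3.621914: f = 12.709091, f' = 37.409091 → t_2 = 3.621914 - (12.709091)/(37.409091) = 3.282181

3.2822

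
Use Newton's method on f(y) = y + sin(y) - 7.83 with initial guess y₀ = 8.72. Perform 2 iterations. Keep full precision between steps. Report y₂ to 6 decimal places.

f'(y) = 1 + cos(y)
y_0 = 8.720000: f = 1.537865, f' = 0.238245 → y_1 = 8.720000 - (1.537865)/(0.238245) = 2.265017
y_1 = 2.265017: f = -4.796430, f' = 0.360213 → y_2 = 2.265017 - (-4.796430)/(0.360213) = 15.580544

15.580544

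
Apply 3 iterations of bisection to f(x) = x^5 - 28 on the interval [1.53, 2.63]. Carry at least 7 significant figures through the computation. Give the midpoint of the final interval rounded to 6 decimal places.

f(1.530000) = -19.615886, f(2.630000) = 97.828420 (opposite signs)
step 1: m = 2.080000, f(m) = 10.932893 > 0 → root in [1.530000, 2.080000]
step 2: m = 1.805000, f(m) = -8.840418 < 0 → root in [1.805000, 2.080000]
step 3: m = 1.942500, f(m) = -0.342996 < 0 → root in [1.942500, 2.080000]
Midpoint of [1.942500, 2.080000] = 2.011250

2.011250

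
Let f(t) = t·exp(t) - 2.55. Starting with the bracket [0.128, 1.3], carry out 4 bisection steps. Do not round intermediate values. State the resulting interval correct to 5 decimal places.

f(0.128000) = -2.404521, f(1.300000) = 2.220086 (opposite signs)
step 1: m = 0.714000, f(m) = -1.091910 < 0 → root in [0.714000, 1.300000]
step 2: m = 1.007000, f(m) = 0.206538 > 0 → root in [0.714000, 1.007000]
step 3: m = 0.860500, f(m) = -0.515483 < 0 → root in [0.860500, 1.007000]
step 4: m = 0.933750, f(m) = -0.174511 < 0 → root in [0.933750, 1.007000]

[0.93375, 1.00700]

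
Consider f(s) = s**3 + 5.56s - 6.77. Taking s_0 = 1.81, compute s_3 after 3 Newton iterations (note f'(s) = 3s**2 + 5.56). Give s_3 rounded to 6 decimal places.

Newton update: s ← s − f(s)/f'(s).
s_0 = 1.810000: f = 9.223341, f' = 15.388300 → s_1 = 1.810000 - (9.223341)/(15.388300) = 1.210626
s_1 = 1.210626: f = 1.735396, f' = 9.956849 → s_2 = 1.210626 - (1.735396)/(9.956849) = 1.036335
s_2 = 1.036335: f = 0.105033, f' = 8.781969 → s_3 = 1.036335 - (0.105033)/(8.781969) = 1.024375

1.024375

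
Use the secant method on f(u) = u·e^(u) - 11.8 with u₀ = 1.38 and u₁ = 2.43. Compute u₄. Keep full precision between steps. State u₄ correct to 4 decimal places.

f(u_0) = -6.314636, f(u_1) = 15.802083
u_2 = 2.430000 - (15.802083)·(2.430000 - 1.380000)/(15.802083 - (-6.314636)) = 1.679790; f(u_2) = -2.788888
u_3 = 1.679790 - (-2.788888)·(1.679790 - 2.430000)/(-2.788888 - (15.802083)) = 1.792331; f(u_3) = -1.039864
u_4 = 1.792331 - (-1.039864)·(1.792331 - 1.679790)/(-1.039864 - (-2.788888)) = 1.859241; f(u_4) = 0.134220

1.8592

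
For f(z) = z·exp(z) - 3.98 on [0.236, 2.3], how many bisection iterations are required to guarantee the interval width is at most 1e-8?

28

Initial width b − a = 2.3 − 0.236 = 2.064000.
After n steps the width is (b−a)/2^n; need (b−a)/2^n ≤ 1e-8.
So n ≥ log₂(2.064000/1e-8) = log₂(206400000.0000) ≈ 27.6209.
Hence n = 28.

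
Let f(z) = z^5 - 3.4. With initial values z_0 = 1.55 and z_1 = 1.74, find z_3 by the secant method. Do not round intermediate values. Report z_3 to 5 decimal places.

f(z_0) = 5.546610, f(z_1) = 12.549469
z_2 = 1.740000 - (12.549469)·(1.740000 - 1.550000)/(12.549469 - (5.546610)) = 1.399511; f(z_2) = 1.968847
z_3 = 1.399511 - (1.968847)·(1.399511 - 1.740000)/(1.968847 - (12.549469)) = 1.336152; f(z_3) = 0.858726

1.33615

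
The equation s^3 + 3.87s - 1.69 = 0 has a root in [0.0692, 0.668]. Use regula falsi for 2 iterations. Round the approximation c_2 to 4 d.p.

f(0.069200) = -1.421865, f(0.668000) = 1.193238
step 1: c = 0.394775, f(c) = -0.100695 < 0 → new bracket [0.394775, 0.668000]
step 2: c = 0.416038, f(c) = -0.007923 < 0 → new bracket [0.416038, 0.668000]

0.4160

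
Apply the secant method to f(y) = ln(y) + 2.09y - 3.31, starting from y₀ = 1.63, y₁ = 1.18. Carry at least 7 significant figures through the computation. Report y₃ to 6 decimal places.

1.417081

f(y_0) = 0.585280, f(y_1) = -0.678286
y_2 = 1.180000 - (-0.678286)·(1.180000 - 1.630000)/(-0.678286 - (0.585280)) = 1.421561; f(y_2) = 0.012819
y_3 = 1.421561 - (0.012819)·(1.421561 - 1.180000)/(0.012819 - (-0.678286)) = 1.417081; f(y_3) = 0.000298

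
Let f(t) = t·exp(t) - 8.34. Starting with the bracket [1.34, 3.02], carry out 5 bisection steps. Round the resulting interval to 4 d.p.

f(1.340000) = -3.222482, f(3.020000) = 53.543701 (opposite signs)
step 1: m = 2.180000, f(m) = 10.944948 > 0 → root in [1.340000, 2.180000]
step 2: m = 1.760000, f(m) = 1.889890 > 0 → root in [1.340000, 1.760000]
step 3: m = 1.550000, f(m) = -1.037221 < 0 → root in [1.550000, 1.760000]
step 4: m = 1.655000, f(m) = 0.320747 > 0 → root in [1.550000, 1.655000]
step 5: m = 1.602500, f(m) = -0.382898 < 0 → root in [1.602500, 1.655000]

[1.6025, 1.6550]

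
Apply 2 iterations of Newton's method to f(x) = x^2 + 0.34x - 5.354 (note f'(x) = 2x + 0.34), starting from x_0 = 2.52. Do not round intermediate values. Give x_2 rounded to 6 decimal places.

2.150246

x_0 = 2.520000: f = 1.853200, f' = 5.380000 → x_1 = 2.520000 - (1.853200)/(5.380000) = 2.175539
x_1 = 2.175539: f = 0.118653, f' = 4.691078 → x_2 = 2.175539 - (0.118653)/(4.691078) = 2.150246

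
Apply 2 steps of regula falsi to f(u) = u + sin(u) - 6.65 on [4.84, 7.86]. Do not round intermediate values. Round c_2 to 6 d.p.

f(4.840000) = -2.801869, f(7.860000) = 2.209982
step 1: c = 6.528327, f(c) = 0.121021 > 0 → new bracket [4.840000, 6.528327]
step 2: c = 6.458423, f(c) = -0.017236 < 0 → new bracket [6.458423, 6.528327]

6.458423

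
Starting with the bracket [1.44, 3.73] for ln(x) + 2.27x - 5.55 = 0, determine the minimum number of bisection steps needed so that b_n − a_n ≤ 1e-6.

22

Initial width b − a = 3.73 − 1.44 = 2.290000.
After n steps the width is (b−a)/2^n; need (b−a)/2^n ≤ 1e-6.
So n ≥ log₂(2.290000/1e-6) = log₂(2290000.0000) ≈ 21.1269.
Hence n = 22.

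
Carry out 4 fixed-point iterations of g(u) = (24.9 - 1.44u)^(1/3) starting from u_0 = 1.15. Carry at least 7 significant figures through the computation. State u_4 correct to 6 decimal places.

2.755895

u_1 = g(1.150000) = 2.853888
u_2 = g(2.853888) = 2.749715
u_3 = g(2.749715) = 2.756312
u_4 = g(2.756312) = 2.755895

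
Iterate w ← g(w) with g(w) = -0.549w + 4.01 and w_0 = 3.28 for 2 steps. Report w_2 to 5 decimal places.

w_1 = g(3.280000) = 2.209280
w_2 = g(2.209280) = 2.797105

2.79711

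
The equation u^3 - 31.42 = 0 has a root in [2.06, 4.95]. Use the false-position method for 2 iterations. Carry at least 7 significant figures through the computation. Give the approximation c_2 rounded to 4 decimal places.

f(2.060000) = -22.678184, f(4.950000) = 89.867375
step 1: c = 2.642342, f(c) = -12.971254 < 0 → new bracket [2.642342, 4.950000]
step 2: c = 2.933411, f(c) = -6.178282 < 0 → new bracket [2.933411, 4.950000]

2.9334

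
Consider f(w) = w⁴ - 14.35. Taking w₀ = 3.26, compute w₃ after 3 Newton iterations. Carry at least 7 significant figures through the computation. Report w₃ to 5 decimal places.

1.96832

f'(w) = 4w³
w_0 = 3.260000: f = 98.595882, f' = 138.583904 → w_1 = 3.260000 - (98.595882)/(138.583904) = 2.548547
w_1 = 2.548547: f = 27.836243, f' = 66.212217 → w_2 = 2.548547 - (27.836243)/(66.212217) = 2.128138
w_2 = 2.128138: f = 6.161578, f' = 38.553099 → w_3 = 2.128138 - (6.161578)/(38.553099) = 1.968317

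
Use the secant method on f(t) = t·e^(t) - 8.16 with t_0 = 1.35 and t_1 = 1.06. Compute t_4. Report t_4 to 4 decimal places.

1.6131

f(t_0) = -2.952476, f(t_1) = -5.100447
t_2 = 1.060000 - (-5.100447)·(1.060000 - 1.350000)/(-5.100447 - (-2.952476)) = 1.748617; f(t_2) = 1.888690
t_3 = 1.748617 - (1.888690)·(1.748617 - 1.060000)/(1.888690 - (-5.100447)) = 1.562531; f(t_3) = -0.705356
t_4 = 1.562531 - (-0.705356)·(1.562531 - 1.748617)/(-0.705356 - (1.888690)) = 1.613130; f(t_4) = -0.064516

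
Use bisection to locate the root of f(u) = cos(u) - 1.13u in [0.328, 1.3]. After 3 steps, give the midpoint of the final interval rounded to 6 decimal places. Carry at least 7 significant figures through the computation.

0.631750

f(0.328000) = 0.576049, f(1.300000) = -1.201501 (opposite signs)
step 1: m = 0.814000, f(m) = -0.233224 < 0 → root in [0.328000, 0.814000]
step 2: m = 0.571000, f(m) = 0.196131 > 0 → root in [0.571000, 0.814000]
step 3: m = 0.692500, f(m) = -0.012873 < 0 → root in [0.571000, 0.692500]
Midpoint of [0.571000, 0.692500] = 0.631750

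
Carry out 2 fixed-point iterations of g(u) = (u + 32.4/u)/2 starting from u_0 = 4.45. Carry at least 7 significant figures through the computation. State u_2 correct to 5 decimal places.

u_1 = g(4.450000) = 5.865449
u_2 = g(5.865449) = 5.694661

5.69466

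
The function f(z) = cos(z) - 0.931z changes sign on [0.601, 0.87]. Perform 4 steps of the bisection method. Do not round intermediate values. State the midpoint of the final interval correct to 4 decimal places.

f(0.601000) = 0.265240, f(0.870000) = -0.165143 (opposite signs)
step 1: m = 0.735500, f(m) = 0.056745 > 0 → root in [0.735500, 0.870000]
step 2: m = 0.802750, f(m) = -0.052629 < 0 → root in [0.735500, 0.802750]
step 3: m = 0.769125, f(m) = 0.002464 > 0 → root in [0.769125, 0.802750]
step 4: m = 0.785938, f(m) = -0.024983 < 0 → root in [0.769125, 0.785938]
Midpoint of [0.769125, 0.785938] = 0.777531

0.7775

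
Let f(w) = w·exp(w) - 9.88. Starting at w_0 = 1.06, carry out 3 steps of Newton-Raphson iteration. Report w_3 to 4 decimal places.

1.7471

f'(w) = (w + 1)·exp(w)
w_0 = 1.060000: f = -6.820447, f' = 5.945924 → w_1 = 1.060000 - (-6.820447)/(5.945924) = 2.207079
w_1 = 2.207079: f = 10.180433, f' = 29.149565 → w_2 = 2.207079 - (10.180433)/(29.149565) = 1.857831
w_2 = 1.857831: f = 2.028362, f' = 18.318181 → w_3 = 1.857831 - (2.028362)/(18.318181) = 1.747102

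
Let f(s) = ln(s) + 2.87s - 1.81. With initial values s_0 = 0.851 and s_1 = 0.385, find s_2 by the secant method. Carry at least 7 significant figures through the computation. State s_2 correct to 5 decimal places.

0.74798

f(s_0) = 0.471027, f(s_1) = -1.659562
s_2 = 0.385000 - (-1.659562)·(0.385000 - 0.851000)/(-1.659562 - (0.471027)) = 0.747978; f(s_2) = 0.046313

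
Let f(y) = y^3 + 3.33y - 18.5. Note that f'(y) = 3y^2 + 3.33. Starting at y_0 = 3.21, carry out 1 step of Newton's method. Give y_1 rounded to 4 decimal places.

2.4722

Newton update: y ← y − f(y)/f'(y).
y_0 = 3.210000: f = 25.265461, f' = 34.242300 → y_1 = 3.210000 - (25.265461)/(34.242300) = 2.472156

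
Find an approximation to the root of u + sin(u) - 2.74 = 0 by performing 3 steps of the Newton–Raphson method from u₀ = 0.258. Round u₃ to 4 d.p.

f'(u) = 1 + cos(u)
u_0 = 0.258000: f = -2.226853, f' = 1.966902 → u_1 = 0.258000 - (-2.226853)/(1.966902) = 1.390162
u_1 = 1.390162: f = -0.366108, f' = 1.179653 → u_2 = 1.390162 - (-0.366108)/(1.179653) = 1.700514
u_2 = 1.700514: f = -0.047887, f' = 0.870646 → u_3 = 1.700514 - (-0.047887)/(0.870646) = 1.755516

1.7555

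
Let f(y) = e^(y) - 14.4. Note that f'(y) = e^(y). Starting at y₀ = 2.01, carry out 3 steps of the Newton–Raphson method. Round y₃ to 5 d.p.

Newton update: y ← y − f(y)/f'(y).
y_0 = 2.010000: f = -6.936683, f' = 7.463317 → y_1 = 2.010000 - (-6.936683)/(7.463317) = 2.939437
y_1 = 2.939437: f = 4.505198, f' = 18.905198 → y_2 = 2.939437 - (4.505198)/(18.905198) = 2.701132
y_2 = 2.701132: f = 0.496588, f' = 14.896588 → y_3 = 2.701132 - (0.496588)/(14.896588) = 2.667797

2.66780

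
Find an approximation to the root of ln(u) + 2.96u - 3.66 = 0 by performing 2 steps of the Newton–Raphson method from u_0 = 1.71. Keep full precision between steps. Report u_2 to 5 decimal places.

1.18041

f'(u) = 1/u + 2.96
u_0 = 1.710000: f = 1.938093, f' = 3.544795 → u_1 = 1.710000 - (1.938093)/(3.544795) = 1.163257
u_1 = 1.163257: f = -0.065537, f' = 3.819656 → u_2 = 1.163257 - (-0.065537)/(3.819656) = 1.180414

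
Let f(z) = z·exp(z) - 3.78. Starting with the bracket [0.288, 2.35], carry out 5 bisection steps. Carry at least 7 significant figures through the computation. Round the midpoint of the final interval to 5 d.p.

1.15791

f(0.288000) = -3.395878, f(2.350000) = 20.861089 (opposite signs)
step 1: m = 1.319000, f(m) = 1.152638 > 0 → root in [0.288000, 1.319000]
step 2: m = 0.803500, f(m) = -1.985508 < 0 → root in [0.803500, 1.319000]
step 3: m = 1.061250, f(m) = -0.713007 < 0 → root in [1.061250, 1.319000]
step 4: m = 1.190125, f(m) = 0.132527 > 0 → root in [1.061250, 1.190125]
step 5: m = 1.125688, f(m) = -0.310254 < 0 → root in [1.125688, 1.190125]
Midpoint of [1.125688, 1.190125] = 1.157906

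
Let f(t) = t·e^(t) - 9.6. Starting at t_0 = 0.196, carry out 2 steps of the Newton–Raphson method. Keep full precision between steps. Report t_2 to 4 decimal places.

f'(t) = (t + 1)·e^(t)
t_0 = 0.196000: f = -9.361561, f' = 1.454966 → t_1 = 0.196000 - (-9.361561)/(1.454966) = 6.630212
t_1 = 6.630212: f = 5013.731732, f' = 5780.974443 → t_2 = 6.630212 - (5013.731732)/(5780.974443) = 5.762930

5.7629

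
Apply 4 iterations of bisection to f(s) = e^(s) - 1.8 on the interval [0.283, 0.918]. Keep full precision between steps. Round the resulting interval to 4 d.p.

f(0.283000) = -0.472895, f(0.918000) = 0.704277 (opposite signs)
step 1: m = 0.600500, f(m) = 0.023030 > 0 → root in [0.283000, 0.600500]
step 2: m = 0.441750, f(m) = -0.244573 < 0 → root in [0.441750, 0.600500]
step 3: m = 0.521125, f(m) = -0.116079 < 0 → root in [0.521125, 0.600500]
step 4: m = 0.560813, f(m) = -0.047905 < 0 → root in [0.560813, 0.600500]

[0.5608, 0.6005]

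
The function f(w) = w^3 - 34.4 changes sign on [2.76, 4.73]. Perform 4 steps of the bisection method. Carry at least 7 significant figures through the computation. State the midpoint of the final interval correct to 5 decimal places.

3.19094

f(2.760000) = -13.375424, f(4.730000) = 71.423817 (opposite signs)
step 1: m = 3.745000, f(m) = 18.123719 > 0 → root in [2.760000, 3.745000]
step 2: m = 3.252500, f(m) = 0.007405 > 0 → root in [2.760000, 3.252500]
step 3: m = 3.006250, f(m) = -7.230898 < 0 → root in [3.006250, 3.252500]
step 4: m = 3.129375, f(m) = -3.754069 < 0 → root in [3.129375, 3.252500]
Midpoint of [3.129375, 3.252500] = 3.190937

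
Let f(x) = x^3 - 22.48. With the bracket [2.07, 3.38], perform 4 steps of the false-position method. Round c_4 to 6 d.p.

2.821436

False-position update: c = (a·f(b) − b·f(a))/(f(b) − f(a)); replace the endpoint whose sign matches f(c).
f(2.070000) = -13.610257, f(3.380000) = 16.134472
step 1: c = 2.669415, f(c) = -3.458346 < 0 → new bracket [2.669415, 3.380000]
step 2: c = 2.794841, f(c) = -0.649117 < 0 → new bracket [2.794841, 3.380000]
step 3: c = 2.817472, f(c) = -0.114479 < 0 → new bracket [2.817472, 3.380000]
step 4: c = 2.821436, f(c) = -0.019965 < 0 → new bracket [2.821436, 3.380000]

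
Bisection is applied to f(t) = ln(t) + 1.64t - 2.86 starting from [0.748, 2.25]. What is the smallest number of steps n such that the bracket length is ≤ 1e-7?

Initial width b − a = 2.25 − 0.748 = 1.502000.
After n steps the width is (b−a)/2^n; need (b−a)/2^n ≤ 1e-7.
So n ≥ log₂(1.502000/1e-7) = log₂(15020000.0000) ≈ 23.8404.
Hence n = 24.

24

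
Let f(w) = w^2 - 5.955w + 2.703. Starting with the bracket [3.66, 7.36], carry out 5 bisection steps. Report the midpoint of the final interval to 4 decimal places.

5.4522

f(3.660000) = -5.696700, f(7.360000) = 13.043800 (opposite signs)
step 1: m = 5.510000, f(m) = 0.251050 > 0 → root in [3.660000, 5.510000]
step 2: m = 4.585000, f(m) = -3.578450 < 0 → root in [4.585000, 5.510000]
step 3: m = 5.047500, f(m) = -1.877606 < 0 → root in [5.047500, 5.510000]
step 4: m = 5.278750, f(m) = -0.866755 < 0 → root in [5.278750, 5.510000]
step 5: m = 5.394375, f(m) = -0.321221 < 0 → root in [5.394375, 5.510000]
Midpoint of [5.394375, 5.510000] = 5.452187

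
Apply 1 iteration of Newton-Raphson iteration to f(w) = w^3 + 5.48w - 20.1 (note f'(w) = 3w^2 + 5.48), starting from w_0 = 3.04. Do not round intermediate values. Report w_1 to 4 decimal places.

2.2975

w_0 = 3.040000: f = 24.653664, f' = 33.204800 → w_1 = 3.040000 - (24.653664)/(33.204800) = 2.297527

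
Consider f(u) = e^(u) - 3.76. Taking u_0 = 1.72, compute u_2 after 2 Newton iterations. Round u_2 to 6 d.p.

f'(u) = e^(u)
u_0 = 1.720000: f = 1.824528, f' = 5.584528 → u_1 = 1.720000 - (1.824528)/(5.584528) = 1.393289
u_1 = 1.393289: f = 0.268075, f' = 4.028075 → u_2 = 1.393289 - (0.268075)/(4.028075) = 1.326737

1.326737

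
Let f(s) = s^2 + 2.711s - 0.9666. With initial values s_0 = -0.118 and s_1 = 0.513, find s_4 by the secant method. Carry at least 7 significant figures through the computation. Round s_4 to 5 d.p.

f(s_0) = -1.272574, f(s_1) = 0.687312
s_2 = 0.513000 - (0.687312)·(0.513000 - -0.118000)/(0.687312 - (-1.272574)) = 0.291715; f(s_2) = -0.090664
s_3 = 0.291715 - (-0.090664)·(0.291715 - 0.513000)/(-0.090664 - (0.687312)) = 0.317503; f(s_3) = -0.005042
s_4 = 0.317503 - (-0.005042)·(0.317503 - 0.291715)/(-0.005042 - (-0.090664)) = 0.319021; f(s_4) = 0.000041

0.31902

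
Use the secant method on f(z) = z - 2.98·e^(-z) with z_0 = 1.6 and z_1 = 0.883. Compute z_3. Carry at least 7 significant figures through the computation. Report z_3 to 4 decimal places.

f(z_0) = 0.998348, f(z_1) = -0.349350
z_2 = 0.883000 - (-0.349350)·(0.883000 - 1.600000)/(-0.349350 - (0.998348)) = 1.068861; f(z_2) = 0.045530
z_3 = 1.068861 - (0.045530)·(1.068861 - 0.883000)/(0.045530 - (-0.349350)) = 1.047431; f(z_3) = 0.001934

1.0474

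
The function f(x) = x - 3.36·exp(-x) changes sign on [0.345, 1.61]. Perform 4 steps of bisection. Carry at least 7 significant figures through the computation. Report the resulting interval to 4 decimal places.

f(0.345000) = -2.034620, f(1.610000) = 0.938378 (opposite signs)
step 1: m = 0.977500, f(m) = -0.286702 < 0 → root in [0.977500, 1.610000]
step 2: m = 1.293750, f(m) = 0.372302 > 0 → root in [0.977500, 1.293750]
step 3: m = 1.135625, f(m) = 0.056321 > 0 → root in [0.977500, 1.135625]
step 4: m = 1.056563, f(m) = -0.111537 < 0 → root in [1.056563, 1.135625]

[1.0566, 1.1356]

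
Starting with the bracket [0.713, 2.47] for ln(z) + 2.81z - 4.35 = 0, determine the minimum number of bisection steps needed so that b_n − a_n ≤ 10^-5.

Initial width b − a = 2.47 − 0.713 = 1.757000.
After n steps the width is (b−a)/2^n; need (b−a)/2^n ≤ 10^-5.
So n ≥ log₂(1.757000/10^-5) = log₂(175700.0000) ≈ 17.4228.
Hence n = 18.

18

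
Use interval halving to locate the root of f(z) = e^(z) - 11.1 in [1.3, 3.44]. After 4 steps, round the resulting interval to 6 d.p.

f(1.300000) = -7.430703, f(3.440000) = 20.086958 (opposite signs)
step 1: m = 2.370000, f(m) = -0.402608 < 0 → root in [2.370000, 3.440000]
step 2: m = 2.905000, f(m) = 7.165244 > 0 → root in [2.370000, 2.905000]
step 3: m = 2.637500, f(m) = 2.878214 > 0 → root in [2.370000, 2.637500]
step 4: m = 2.503750, f(m) = 1.128264 > 0 → root in [2.370000, 2.503750]

[2.370000, 2.503750]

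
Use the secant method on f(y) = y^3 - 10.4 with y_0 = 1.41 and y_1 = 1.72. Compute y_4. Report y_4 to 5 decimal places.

f(y_0) = -7.596779, f(y_1) = -5.311552
y_2 = 1.720000 - (-5.311552)·(1.720000 - 1.410000)/(-5.311552 - (-7.596779)) = 2.440533; f(y_2) = 4.136303
y_3 = 2.440533 - (4.136303)·(2.440533 - 1.720000)/(4.136303 - (-5.311552)) = 2.125081; f(y_3) = -0.803198
y_4 = 2.125081 - (-0.803198)·(2.125081 - 2.440533)/(-0.803198 - (4.136303)) = 2.176376; f(y_4) = -0.091353

2.17638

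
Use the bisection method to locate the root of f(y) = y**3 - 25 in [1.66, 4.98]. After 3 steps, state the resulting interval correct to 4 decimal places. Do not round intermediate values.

f(1.660000) = -20.425704, f(4.980000) = 98.505992 (opposite signs)
step 1: m = 3.320000, f(m) = 11.594368 > 0 → root in [1.660000, 3.320000]
step 2: m = 2.490000, f(m) = -9.561751 < 0 → root in [2.490000, 3.320000]
step 3: m = 2.905000, f(m) = -0.484632 < 0 → root in [2.905000, 3.320000]

[2.9050, 3.3200]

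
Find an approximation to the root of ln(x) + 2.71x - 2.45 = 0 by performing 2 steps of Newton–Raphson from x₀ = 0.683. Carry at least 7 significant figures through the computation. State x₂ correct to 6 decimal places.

f'(x) = 1/x + 2.71
x_0 = 0.683000: f = -0.980330, f' = 4.174129 → x_1 = 0.683000 - (-0.980330)/(4.174129) = 0.917859
x_1 = 0.917859: f = -0.048315, f' = 3.799492 → x_2 = 0.917859 - (-0.048315)/(3.799492) = 0.930575

0.930575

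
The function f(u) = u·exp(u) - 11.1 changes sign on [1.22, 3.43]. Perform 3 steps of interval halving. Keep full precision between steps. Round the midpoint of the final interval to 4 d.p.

f(1.220000) = -6.967631, f(3.430000) = 94.806885 (opposite signs)
step 1: m = 2.325000, f(m) = 12.677031 > 0 → root in [1.220000, 2.325000]
step 2: m = 1.772500, f(m) = -0.667865 < 0 → root in [1.772500, 2.325000]
step 3: m = 2.048750, f(m) = 4.794607 > 0 → root in [1.772500, 2.048750]
Midpoint of [1.772500, 2.048750] = 1.910625

1.9106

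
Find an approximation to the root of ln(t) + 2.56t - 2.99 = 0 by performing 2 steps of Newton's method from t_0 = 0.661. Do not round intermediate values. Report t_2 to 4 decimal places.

1.1225

f'(t) = 1/t + 2.56
t_0 = 0.661000: f = -1.711841, f' = 4.072859 → t_1 = 0.661000 - (-1.711841)/(4.072859) = 1.081305
t_1 = 1.081305: f = -0.143692, f' = 3.484809 → t_2 = 1.081305 - (-0.143692)/(3.484809) = 1.122538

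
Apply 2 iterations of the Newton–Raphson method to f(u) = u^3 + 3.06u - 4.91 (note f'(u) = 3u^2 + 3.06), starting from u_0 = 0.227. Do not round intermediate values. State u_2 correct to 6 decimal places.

u_0 = 0.227000: f = -4.203683, f' = 3.214587 → u_1 = 0.227000 - (-4.203683)/(3.214587) = 1.534690
u_1 = 1.534690: f = 3.400765, f' = 10.125819 → u_2 = 1.534690 - (3.400765)/(10.125819) = 1.198839

1.198839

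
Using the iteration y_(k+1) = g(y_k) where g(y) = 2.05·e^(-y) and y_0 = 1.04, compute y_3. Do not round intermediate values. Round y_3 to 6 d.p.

0.759238

y_1 = g(1.040000) = 0.724582
y_2 = g(0.724582) = 0.993280
y_3 = g(0.993280) = 0.759238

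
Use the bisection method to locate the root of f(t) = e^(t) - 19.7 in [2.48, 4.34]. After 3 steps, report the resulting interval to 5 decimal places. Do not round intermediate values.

f(2.480000) = -7.758736, f(4.340000) = 57.007539 (opposite signs)
step 1: m = 3.410000, f(m) = 10.565244 > 0 → root in [2.480000, 3.410000]
step 2: m = 2.945000, f(m) = -0.689338 < 0 → root in [2.945000, 3.410000]
step 3: m = 3.177500, f(m) = 4.286712 > 0 → root in [2.945000, 3.177500]

[2.94500, 3.17750]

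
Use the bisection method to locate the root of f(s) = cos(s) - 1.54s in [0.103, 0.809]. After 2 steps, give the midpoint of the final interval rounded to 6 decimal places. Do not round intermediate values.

0.544250

f(0.103000) = 0.836080, f(0.809000) = -0.555638 (opposite signs)
step 1: m = 0.456000, f(m) = 0.195581 > 0 → root in [0.456000, 0.809000]
step 2: m = 0.632500, f(m) = -0.167498 < 0 → root in [0.456000, 0.632500]
Midpoint of [0.456000, 0.632500] = 0.544250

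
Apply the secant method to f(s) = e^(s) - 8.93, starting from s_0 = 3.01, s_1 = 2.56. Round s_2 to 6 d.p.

f(s_0) = 11.357400, f(s_1) = 4.005817
s_2 = 2.560000 - (4.005817)·(2.560000 - 3.010000)/(4.005817 - (11.357400)) = 2.314799; f(s_2) = 1.192885

2.314799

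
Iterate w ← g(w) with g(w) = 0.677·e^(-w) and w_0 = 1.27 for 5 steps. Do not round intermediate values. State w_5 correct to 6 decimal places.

0.427447

w_1 = g(1.270000) = 0.190123
w_2 = g(0.190123) = 0.559782
w_3 = g(0.559782) = 0.386793
w_4 = g(0.386793) = 0.459840
w_5 = g(0.459840) = 0.427447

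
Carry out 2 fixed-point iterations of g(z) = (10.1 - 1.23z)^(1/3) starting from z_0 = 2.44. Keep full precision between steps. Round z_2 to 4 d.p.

z_1 = g(2.440000) = 1.921889
z_2 = g(1.921889) = 1.977760

1.9778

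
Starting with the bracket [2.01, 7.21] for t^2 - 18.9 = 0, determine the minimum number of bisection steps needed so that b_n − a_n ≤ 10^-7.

Initial width b − a = 7.21 − 2.01 = 5.200000.
After n steps the width is (b−a)/2^n; need (b−a)/2^n ≤ 10^-7.
So n ≥ log₂(5.200000/10^-7) = log₂(52000000.0000) ≈ 25.6320.
Hence n = 26.

26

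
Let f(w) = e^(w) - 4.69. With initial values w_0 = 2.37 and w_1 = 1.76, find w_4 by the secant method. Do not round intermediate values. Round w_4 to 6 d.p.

1.545712

f(w_0) = 6.007392, f(w_1) = 1.122437
w_2 = 1.760000 - (1.122437)·(1.760000 - 2.370000)/(1.122437 - (6.007392)) = 1.619838; f(w_2) = 0.362270
w_3 = 1.619838 - (0.362270)·(1.619838 - 1.760000)/(0.362270 - (1.122437)) = 1.553041; f(w_3) = 0.035820
w_4 = 1.553041 - (0.035820)·(1.553041 - 1.619838)/(0.035820 - (0.362270)) = 1.545712; f(w_4) = 0.001310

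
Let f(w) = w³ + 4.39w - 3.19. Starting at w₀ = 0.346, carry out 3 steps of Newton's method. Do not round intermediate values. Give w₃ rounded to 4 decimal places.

0.6609

f'(w) = 3w² + 4.39
w_0 = 0.346000: f = -1.629638, f' = 4.749148 → w_1 = 0.346000 - (-1.629638)/(4.749148) = 0.689143
w_1 = 0.689143: f = 0.162626, f' = 5.814755 → w_2 = 0.689143 - (0.162626)/(5.814755) = 0.661175
w_2 = 0.661175: f = 0.001595, f' = 5.701459 → w_3 = 0.661175 - (0.001595)/(5.701459) = 0.660896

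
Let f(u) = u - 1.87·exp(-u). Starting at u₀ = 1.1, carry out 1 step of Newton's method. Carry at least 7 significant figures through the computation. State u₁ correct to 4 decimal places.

f'(u) = 1 + 1.87·exp(-u)
u_0 = 1.100000: f = 0.477531, f' = 1.622469 → u_1 = 1.100000 - (0.477531)/(1.622469) = 0.805676

0.8057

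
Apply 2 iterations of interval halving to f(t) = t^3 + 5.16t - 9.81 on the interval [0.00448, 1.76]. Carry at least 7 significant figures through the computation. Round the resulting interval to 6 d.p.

[1.321120, 1.760000]

f(0.004480) = -9.786883, f(1.760000) = 4.723376 (opposite signs)
step 1: m = 0.882240, f(m) = -4.570952 < 0 → root in [0.882240, 1.760000]
step 2: m = 1.321120, f(m) = -0.687193 < 0 → root in [1.321120, 1.760000]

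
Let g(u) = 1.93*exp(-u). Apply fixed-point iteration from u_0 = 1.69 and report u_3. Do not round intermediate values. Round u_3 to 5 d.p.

0.49946

u_1 = g(1.690000) = 0.356123
u_2 = g(0.356123) = 1.351746
u_3 = g(1.351746) = 0.499461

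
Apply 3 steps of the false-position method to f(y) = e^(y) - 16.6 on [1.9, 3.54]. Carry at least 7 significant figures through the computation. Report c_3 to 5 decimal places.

f(1.900000) = -9.914106, f(3.540000) = 17.866919
step 1: c = 2.485260, f(c) = -4.595754 < 0 → new bracket [2.485260, 3.540000]
step 2: c = 2.701055, f(c) = -1.704562 < 0 → new bracket [2.701055, 3.540000]
step 3: c = 2.774122, f(c) = -0.575445 < 0 → new bracket [2.774122, 3.540000]

2.77412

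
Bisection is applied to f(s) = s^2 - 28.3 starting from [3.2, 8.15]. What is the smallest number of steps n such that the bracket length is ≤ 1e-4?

16

Initial width b − a = 8.15 − 3.2 = 4.950000.
After n steps the width is (b−a)/2^n; need (b−a)/2^n ≤ 1e-4.
So n ≥ log₂(4.950000/1e-4) = log₂(49500.0000) ≈ 15.5951.
Hence n = 16.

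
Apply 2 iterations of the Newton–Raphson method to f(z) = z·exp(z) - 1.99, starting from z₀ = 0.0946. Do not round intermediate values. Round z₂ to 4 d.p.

Newton update: z ← z − f(z)/f'(z).
f'(z) = (z + 1)·exp(z)
z_0 = 0.094600: f = -1.886014, f' = 1.203205 → z_1 = 0.094600 - (-1.886014)/(1.203205) = 1.662091
z_1 = 1.662091: f = 6.769757, f' = 14.030079 → z_2 = 1.662091 - (6.769757)/(14.030079) = 1.179574

1.1796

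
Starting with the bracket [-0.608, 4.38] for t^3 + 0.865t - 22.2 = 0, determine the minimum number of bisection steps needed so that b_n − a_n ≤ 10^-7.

26

Initial width b − a = 4.38 − -0.608 = 4.988000.
After n steps the width is (b−a)/2^n; need (b−a)/2^n ≤ 10^-7.
So n ≥ log₂(4.988000/10^-7) = log₂(49880000.0000) ≈ 25.5720.
Hence n = 26.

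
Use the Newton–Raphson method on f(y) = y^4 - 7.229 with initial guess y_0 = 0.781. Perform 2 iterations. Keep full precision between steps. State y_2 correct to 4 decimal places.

f'(y) = 4y^3
y_0 = 0.781000: f = -6.856948, f' = 1.905518 → y_1 = 0.781000 - (-6.856948)/(1.905518) = 4.379469
y_1 = 4.379469: f = 360.633679, f' = 335.988404 → y_2 = 4.379469 - (360.633679)/(335.988404) = 3.306117

3.3061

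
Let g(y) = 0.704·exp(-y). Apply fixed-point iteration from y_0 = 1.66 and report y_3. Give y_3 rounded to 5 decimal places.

0.38031

y_1 = g(1.660000) = 0.133858
y_2 = g(0.133858) = 0.615799
y_3 = g(0.615799) = 0.380307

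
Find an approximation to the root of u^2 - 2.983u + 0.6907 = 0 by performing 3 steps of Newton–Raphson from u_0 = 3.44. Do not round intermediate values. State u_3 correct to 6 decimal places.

2.730011

Newton update: u ← u − f(u)/f'(u).
f'(u) = 2u - 2.983
u_0 = 3.440000: f = 2.262780, f' = 3.897000 → u_1 = 3.440000 - (2.262780)/(3.897000) = 2.859353
u_1 = 2.859353: f = 0.337151, f' = 2.735707 → u_2 = 2.859353 - (0.337151)/(2.735707) = 2.736113
u_2 = 2.736113: f = 0.015188, f' = 2.489225 → u_3 = 2.736113 - (0.015188)/(2.489225) = 2.730011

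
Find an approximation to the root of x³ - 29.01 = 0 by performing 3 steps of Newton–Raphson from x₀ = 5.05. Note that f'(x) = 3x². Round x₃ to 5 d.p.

x_0 = 5.050000: f = 99.777625, f' = 76.507500 → x_1 = 5.050000 - (99.777625)/(76.507500) = 3.745845
x_1 = 3.745845: f = 23.549288, f' = 42.094068 → x_2 = 3.745845 - (23.549288)/(42.094068) = 3.186401
x_2 = 3.186401: f = 3.342007, f' = 30.459451 → x_3 = 3.186401 - (3.342007)/(30.459451) = 3.076681

3.07668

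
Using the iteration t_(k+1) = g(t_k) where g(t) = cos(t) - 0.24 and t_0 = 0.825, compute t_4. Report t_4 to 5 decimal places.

t_1 = g(0.825000) = 0.438557
t_2 = g(0.438557) = 0.665365
t_3 = g(0.665365) = 0.546691
t_4 = g(0.546691) = 0.614249

0.61425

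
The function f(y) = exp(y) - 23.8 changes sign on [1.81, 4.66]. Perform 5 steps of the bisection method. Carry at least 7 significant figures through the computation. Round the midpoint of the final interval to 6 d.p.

f(1.810000) = -17.689553, f(4.660000) = 81.836082 (opposite signs)
step 1: m = 3.235000, f(m) = 1.606372 > 0 → root in [1.810000, 3.235000]
step 2: m = 2.522500, f(m) = -11.340293 < 0 → root in [2.522500, 3.235000]
step 3: m = 2.878750, f(m) = -6.007981 < 0 → root in [2.878750, 3.235000]
step 4: m = 3.056875, f(m) = -2.538987 < 0 → root in [3.056875, 3.235000]
step 5: m = 3.145938, f(m) = -0.558546 < 0 → root in [3.145938, 3.235000]
Midpoint of [3.145938, 3.235000] = 3.190469

3.190469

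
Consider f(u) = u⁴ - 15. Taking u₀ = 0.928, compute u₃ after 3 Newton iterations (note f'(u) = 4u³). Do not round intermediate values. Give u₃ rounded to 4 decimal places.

3.1047

u_0 = 0.928000: f = -14.258362, f' = 3.196715 → u_1 = 0.928000 - (-14.258362)/(3.196715) = 5.388317
u_1 = 5.388317: f = 827.970804, f' = 625.776704 → u_2 = 5.388317 - (827.970804)/(625.776704) = 4.065208
u_2 = 4.065208: f = 258.105881, f' = 268.725129 → u_3 = 4.065208 - (258.105881)/(268.725129) = 3.104725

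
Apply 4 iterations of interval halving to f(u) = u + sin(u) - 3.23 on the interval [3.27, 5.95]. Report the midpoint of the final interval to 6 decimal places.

f(3.270000) = -0.088055, f(5.950000) = 2.392945 (opposite signs)
step 1: m = 4.610000, f(m) = 0.385237 > 0 → root in [3.270000, 4.610000]
step 2: m = 3.940000, f(m) = -0.006246 < 0 → root in [3.940000, 4.610000]
step 3: m = 4.275000, f(m) = 0.139139 > 0 → root in [3.940000, 4.275000]
step 4: m = 4.107500, f(m) = 0.054935 > 0 → root in [3.940000, 4.107500]
Midpoint of [3.940000, 4.107500] = 4.023750

4.023750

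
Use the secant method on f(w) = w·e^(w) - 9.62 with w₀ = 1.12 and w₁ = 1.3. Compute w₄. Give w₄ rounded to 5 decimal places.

f(w_0) = -6.187363, f(w_1) = -4.849914
w_2 = 1.300000 - (-4.849914)·(1.300000 - 1.120000)/(-4.849914 - (-6.187363)) = 1.952724; f(w_2) = 4.142518
w_3 = 1.952724 - (4.142518)·(1.952724 - 1.300000)/(4.142518 - (-4.849914)) = 1.652035; f(w_3) = -1.000359
w_4 = 1.652035 - (-1.000359)·(1.652035 - 1.952724)/(-1.000359 - (4.142518)) = 1.710523; f(w_4) = -0.157632

1.71052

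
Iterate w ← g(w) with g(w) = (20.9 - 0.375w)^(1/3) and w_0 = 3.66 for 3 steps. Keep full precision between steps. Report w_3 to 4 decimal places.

2.7092

w_1 = g(3.660000) = 2.692871
w_2 = g(2.692871) = 2.709440
w_3 = g(2.709440) = 2.709158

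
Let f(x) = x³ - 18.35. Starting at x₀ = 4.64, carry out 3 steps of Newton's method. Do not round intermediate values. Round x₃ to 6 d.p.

f'(x) = 3x²
x_0 = 4.640000: f = 81.547344, f' = 64.588800 → x_1 = 4.640000 - (81.547344)/(64.588800) = 3.377438
x_1 = 3.377438: f = 20.176741, f' = 34.221269 → x_2 = 3.377438 - (20.176741)/(34.221269) = 2.787842
x_2 = 2.787842: f = 3.317279, f' = 23.316185 → x_3 = 2.787842 - (3.317279)/(23.316185) = 2.645568

2.645568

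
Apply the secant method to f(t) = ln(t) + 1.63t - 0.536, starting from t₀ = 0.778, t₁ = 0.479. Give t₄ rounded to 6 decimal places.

0.621058

f(t_0) = 0.481111, f(t_1) = -0.491285
t_2 = 0.479000 - (-0.491285)·(0.479000 - 0.778000)/(-0.491285 - (0.481111)) = 0.630064; f(t_2) = 0.029071
t_3 = 0.630064 - (0.029071)·(0.630064 - 0.479000)/(0.029071 - (-0.491285)) = 0.621625; f(t_3) = 0.001829
t_4 = 0.621625 - (0.001829)·(0.621625 - 0.630064)/(0.001829 - (0.029071)) = 0.621058; f(t_4) = -0.000007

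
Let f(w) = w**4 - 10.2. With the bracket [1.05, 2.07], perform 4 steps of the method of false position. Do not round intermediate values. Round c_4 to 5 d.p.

False-position update: c = (a·f(b) − b·f(a))/(f(b) − f(a)); replace the endpoint whose sign matches f(c).
f(1.050000) = -8.984494, f(2.070000) = 8.160368
step 1: c = 1.584515, f(c) = -3.896449 < 0 → new bracket [1.584515, 2.070000]
step 2: c = 1.741411, f(c) = -1.003869 < 0 → new bracket [1.741411, 2.070000]
step 3: c = 1.777405, f(c) = -0.219647 < 0 → new bracket [1.777405, 2.070000]
step 4: c = 1.785074, f(c) = -0.046276 < 0 → new bracket [1.785074, 2.070000]

1.78507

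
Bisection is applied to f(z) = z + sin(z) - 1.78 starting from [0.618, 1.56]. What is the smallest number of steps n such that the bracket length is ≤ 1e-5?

17

Initial width b − a = 1.56 − 0.618 = 0.942000.
After n steps the width is (b−a)/2^n; need (b−a)/2^n ≤ 1e-5.
So n ≥ log₂(0.942000/1e-5) = log₂(94200.0000) ≈ 16.5234.
Hence n = 17.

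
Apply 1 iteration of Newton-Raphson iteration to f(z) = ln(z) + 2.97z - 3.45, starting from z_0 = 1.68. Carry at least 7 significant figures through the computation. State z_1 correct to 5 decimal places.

1.10265

f'(z) = 1/z + 2.97
z_0 = 1.680000: f = 2.058394, f' = 3.565238 → z_1 = 1.680000 - (2.058394)/(3.565238) = 1.102649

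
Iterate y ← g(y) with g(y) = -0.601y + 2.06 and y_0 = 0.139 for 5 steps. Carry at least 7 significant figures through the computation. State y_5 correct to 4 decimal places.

1.3767

y_1 = g(0.139000) = 1.976461
y_2 = g(1.976461) = 0.872147
y_3 = g(0.872147) = 1.535840
y_4 = g(1.535840) = 1.136960
y_5 = g(1.136960) = 1.376687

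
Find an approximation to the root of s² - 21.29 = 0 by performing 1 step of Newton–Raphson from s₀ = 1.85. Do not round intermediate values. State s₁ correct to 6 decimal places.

f'(s) = 2s
s_0 = 1.850000: f = -17.867500, f' = 3.700000 → s_1 = 1.850000 - (-17.867500)/(3.700000) = 6.679054

6.679054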